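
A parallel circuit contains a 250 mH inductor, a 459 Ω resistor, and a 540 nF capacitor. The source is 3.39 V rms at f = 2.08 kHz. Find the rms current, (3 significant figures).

ω = 2πf = 13070 rad/s
X_L = ωL = 3270 Ω
X_C = 1/(ωC) = 142 Ω
Parallel: admittances add. Y = 1/R + 1/(jωL) + jωC
Y = (0.00218 + j0.00675) S
|Y| = 0.00709 S → |Z| = 1/|Y| = 141 Ω, ∠Z = −∠Y = -72.1°
I = V/|Z| = 3.39/141 = 24.0 mA

24.0 mA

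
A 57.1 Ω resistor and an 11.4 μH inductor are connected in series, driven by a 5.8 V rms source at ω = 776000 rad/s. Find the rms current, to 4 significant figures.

100.4 mA

X_L = ωL = 8.846 Ω
Z = 57.10 + j8.846 Ω
|Z| = √(57.10² + 8.846²) = 57.78 Ω
I = V/|Z| = 5.8/57.78 = 100.4 mA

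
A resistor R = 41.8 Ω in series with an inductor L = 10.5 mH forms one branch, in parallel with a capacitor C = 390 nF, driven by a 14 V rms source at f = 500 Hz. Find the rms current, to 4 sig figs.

ω = 2πf = 3142 rad/s
X_L = ωL = 32.99 Ω
X_C = 1/(ωC) = 816.2 Ω
Branch 1 (R+jX_L): Z₁ = 41.80 + j32.99 Ω, |Z₁| = 53.25 Ω
Branch 2 (−jX_C): Z₂ = −j816.2 Ω
Parallel: Z = Z₁Z₂/(Z₁+Z₂), |Z| = 55.41 Ω, ∠Z = 35.22°
I = V/|Z| = 14/55.41 = 252.7 mA

252.7 mA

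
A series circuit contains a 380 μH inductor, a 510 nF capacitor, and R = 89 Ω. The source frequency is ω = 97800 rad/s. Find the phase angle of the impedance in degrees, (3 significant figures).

10.9°

X_L = ωL = 37.2 Ω
X_C = 1/(ωC) = 20.0 Ω
Net reactance X = X_L − X_C = 17.1 Ω
Z = 89.0 + j17.1 Ω
|Z| = √(89.0² + 17.1²) = 90.6 Ω
∠Z = arctan(17.1/89.0) = 10.9°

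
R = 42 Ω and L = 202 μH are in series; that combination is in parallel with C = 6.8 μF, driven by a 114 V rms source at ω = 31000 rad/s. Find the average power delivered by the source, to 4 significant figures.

302.7 W

X_L = ωL = 6.262 Ω
X_C = 1/(ωC) = 4.744 Ω
Branch 1 (R+jX_L): Z₁ = 42.00 + j6.262 Ω, |Z₁| = 42.46 Ω
Branch 2 (−jX_C): Z₂ = −j4.744 Ω
Parallel: Z = Z₁Z₂/(Z₁+Z₂), |Z| = 4.793 Ω, ∠Z = -83.59°
I = V/|Z| = 23.78 A
P = VI cos φ = 114 × 23.78 × cos(-83.59°) = 302.7 W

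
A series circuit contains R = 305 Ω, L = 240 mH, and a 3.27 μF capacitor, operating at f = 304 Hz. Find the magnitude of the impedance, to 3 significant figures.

ω = 2πf = 1910 rad/s
X_L = ωL = 458 Ω
X_C = 1/(ωC) = 160 Ω
Net reactance X = X_L − X_C = 298 Ω
Z = 305 + j298 Ω
|Z| = √(305² + 298²) = 427 Ω

427 Ω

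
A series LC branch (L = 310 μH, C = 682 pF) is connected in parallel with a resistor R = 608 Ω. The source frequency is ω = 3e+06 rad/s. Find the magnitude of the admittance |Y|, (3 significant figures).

X_L = ωL = 930 Ω
X_C = 1/(ωC) = 489 Ω
Branch 1: Z₁ = R = 608 Ω
Branch 2 (series LC): Z₂ = j(X_L − X_C) = j441 Ω
Parallel: Z = Z₁Z₂/(Z₁+Z₂), |Z| = 357 Ω, ∠Z = 54.0°
|Y| = 1/|Z| = 2.80 mS

2.80 mS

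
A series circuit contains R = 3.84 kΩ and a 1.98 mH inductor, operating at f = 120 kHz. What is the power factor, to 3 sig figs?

0.932

ω = 2πf = 754000 rad/s
X_L = ωL = 1490 Ω
Z = 3840 + j1490 Ω
|Z| = √(3840² + 1490²) = 4120 Ω
∠Z = arctan(1490/3840) = 21.2°
cos φ = cos(21.2°) = 0.932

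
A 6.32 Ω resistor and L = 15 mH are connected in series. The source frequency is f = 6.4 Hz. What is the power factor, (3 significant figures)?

ω = 2πf = 40.21 rad/s
X_L = ωL = 0.603 Ω
Z = 6.32 + j0.603 Ω
|Z| = √(6.32² + 0.603²) = 6.35 Ω
∠Z = arctan(0.603/6.32) = 5.45°
cos φ = cos(5.45°) = 0.995

0.995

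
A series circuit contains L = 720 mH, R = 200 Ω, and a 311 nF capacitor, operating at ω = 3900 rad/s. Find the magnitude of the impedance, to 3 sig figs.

X_L = ωL = 2810 Ω
X_C = 1/(ωC) = 824 Ω
Net reactance X = X_L − X_C = 1980 Ω
Z = 200 + j1980 Ω
|Z| = √(200² + 1980²) = 1990 Ω

1990 Ω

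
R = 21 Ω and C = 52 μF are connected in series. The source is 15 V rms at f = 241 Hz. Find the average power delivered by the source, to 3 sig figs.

ω = 2πf = 1514 rad/s
X_C = 1/(ωC) = 12.7 Ω
Z = 21.0 − j12.7 Ω
|Z| = √(21.0² + 12.7²) = 24.5 Ω
∠Z = arctan(-12.7/21.0) = -31.2°
I = V/|Z| = 611 mA
P = VI cos φ = 15 × 0.611 × cos(-31.2°) = 7.85 W

7.85 W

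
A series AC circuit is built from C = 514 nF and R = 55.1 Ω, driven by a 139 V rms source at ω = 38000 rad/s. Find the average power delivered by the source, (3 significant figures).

X_C = 1/(ωC) = 51.2 Ω
Z = 55.1 − j51.2 Ω
|Z| = √(55.1² + 51.2²) = 75.2 Ω
∠Z = arctan(-51.2/55.1) = -42.9°
I = V/|Z| = 1.85 A
P = VI cos φ = 139 × 1.85 × cos(-42.9°) = 188 W

188 W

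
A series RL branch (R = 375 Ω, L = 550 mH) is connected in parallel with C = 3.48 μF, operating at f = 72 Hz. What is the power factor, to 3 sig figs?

ω = 2πf = 452.4 rad/s
X_L = ωL = 249 Ω
X_C = 1/(ωC) = 635 Ω
Branch 1 (R+jX_L): Z₁ = 375 + j249 Ω, |Z₁| = 450 Ω
Branch 2 (−jX_C): Z₂ = −j635 Ω
Parallel: Z = Z₁Z₂/(Z₁+Z₂), |Z| = 531 Ω, ∠Z = -10.6°
cos φ = cos(-10.6°) = 0.983

0.983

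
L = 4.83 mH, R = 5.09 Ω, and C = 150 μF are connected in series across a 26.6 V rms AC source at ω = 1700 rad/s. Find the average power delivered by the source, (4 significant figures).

X_L = ωL = 8.211 Ω
X_C = 1/(ωC) = 3.922 Ω
Net reactance X = X_L − X_C = 4.289 Ω
Z = 5.090 + j4.289 Ω
|Z| = √(5.090² + 4.289²) = 6.656 Ω
∠Z = arctan(4.289/5.090) = 40.12°
I = V/|Z| = 3.996 A
P = VI cos φ = 26.6 × 3.996 × cos(40.12°) = 81.28 W

81.28 W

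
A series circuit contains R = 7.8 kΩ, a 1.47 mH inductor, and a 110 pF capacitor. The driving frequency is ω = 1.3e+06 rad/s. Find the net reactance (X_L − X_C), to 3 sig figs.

X_L = ωL = 1910 Ω
X_C = 1/(ωC) = 6990 Ω
X = 1910 − 6990 = -5080 Ω

-5080 Ω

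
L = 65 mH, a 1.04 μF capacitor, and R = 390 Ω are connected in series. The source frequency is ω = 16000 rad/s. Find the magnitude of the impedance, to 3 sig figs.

X_L = ωL = 1040 Ω
X_C = 1/(ωC) = 60.1 Ω
Net reactance X = X_L − X_C = 980 Ω
Z = 390 + j980 Ω
|Z| = √(390² + 980²) = 1050 Ω

1050 Ω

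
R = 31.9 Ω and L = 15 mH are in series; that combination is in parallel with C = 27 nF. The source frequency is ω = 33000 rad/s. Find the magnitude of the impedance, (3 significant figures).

886 Ω

X_L = ωL = 495 Ω
X_C = 1/(ωC) = 1120 Ω
Branch 1 (R+jX_L): Z₁ = 31.9 + j495 Ω, |Z₁| = 496 Ω
Branch 2 (−jX_C): Z₂ = −j1120 Ω
Parallel: Z = Z₁Z₂/(Z₁+Z₂), |Z| = 886 Ω, ∠Z = 83.4°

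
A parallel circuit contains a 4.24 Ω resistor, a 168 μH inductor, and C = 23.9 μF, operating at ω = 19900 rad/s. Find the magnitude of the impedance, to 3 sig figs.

3.39 Ω

X_L = ωL = 3.34 Ω
X_C = 1/(ωC) = 2.10 Ω
Parallel: admittances add. Y = 1/R + 1/(jωL) + jωC
Y = (0.236 + j0.176) S
|Y| = 0.295 S → |Z| = 1/|Y| = 3.39 Ω, ∠Z = −∠Y = -36.8°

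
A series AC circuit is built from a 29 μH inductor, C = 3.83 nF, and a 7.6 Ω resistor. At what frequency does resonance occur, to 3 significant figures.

ω₀ = 1/√(LC) = 1/√(2.9e-05 × 3.83e-09) = 3.001e+06 rad/s
f₀ = ω₀/(2π) = 478 kHz

478 kHz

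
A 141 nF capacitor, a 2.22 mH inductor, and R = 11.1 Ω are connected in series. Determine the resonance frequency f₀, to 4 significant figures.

8.996 kHz

ω₀ = 1/√(LC) = 1/√(0.00222 × 1.41e-07) = 56520 rad/s
f₀ = ω₀/(2π) = 8.996 kHz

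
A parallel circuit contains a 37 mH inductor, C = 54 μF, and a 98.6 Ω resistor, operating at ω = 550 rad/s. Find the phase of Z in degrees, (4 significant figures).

X_L = ωL = 20.35 Ω
X_C = 1/(ωC) = 33.67 Ω
Parallel: admittances add. Y = 1/R + 1/(jωL) + jωC
Y = (0.01014 − j0.01944) S
|Y| = 0.02193 S → |Z| = 1/|Y| = 45.61 Ω, ∠Z = −∠Y = 62.45°

62.45°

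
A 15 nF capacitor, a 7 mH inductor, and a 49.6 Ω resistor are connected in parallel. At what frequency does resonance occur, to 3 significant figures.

15.5 kHz

ω₀ = 1/√(LC) = 1/√(0.007 × 1.5e-08) = 97590 rad/s
f₀ = ω₀/(2π) = 15.5 kHz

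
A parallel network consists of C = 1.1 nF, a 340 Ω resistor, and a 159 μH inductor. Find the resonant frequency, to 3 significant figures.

381 kHz

ω₀ = 1/√(LC) = 1/√(0.000159 × 1.1e-09) = 2.391e+06 rad/s
f₀ = ω₀/(2π) = 381 kHz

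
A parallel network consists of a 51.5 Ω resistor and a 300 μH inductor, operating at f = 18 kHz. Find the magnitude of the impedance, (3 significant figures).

28.3 Ω

ω = 2πf = 113100 rad/s
X_L = ωL = 33.9 Ω
Parallel: admittances add. Y = 1/R + 1/(jωL)
Y = (0.0194 − j0.0295) S
|Y| = 0.0353 S → |Z| = 1/|Y| = 28.3 Ω, ∠Z = −∠Y = 56.6°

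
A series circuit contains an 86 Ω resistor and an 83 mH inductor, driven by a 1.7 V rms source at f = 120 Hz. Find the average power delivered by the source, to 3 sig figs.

22.0 mW

ω = 2πf = 754.0 rad/s
X_L = ωL = 62.6 Ω
Z = 86.0 + j62.6 Ω
|Z| = √(86.0² + 62.6²) = 106 Ω
∠Z = arctan(62.6/86.0) = 36.0°
I = V/|Z| = 16.0 mA
P = VI cos φ = 1.7 × 0.0160 × cos(36.0°) = 22.0 mW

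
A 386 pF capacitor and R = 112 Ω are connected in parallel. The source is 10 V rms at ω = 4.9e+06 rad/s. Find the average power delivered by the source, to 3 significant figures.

X_C = 1/(ωC) = 529 Ω
Parallel: admittances add. Y = 1/R + jωC
Y = (0.00893 + j0.00189) S
|Y| = 0.00913 S → |Z| = 1/|Y| = 110 Ω, ∠Z = −∠Y = -12.0°
I = V/|Z| = 91.3 mA
P = VI cos φ = 10 × 0.0913 × cos(-12.0°) = 893 mW

893 mW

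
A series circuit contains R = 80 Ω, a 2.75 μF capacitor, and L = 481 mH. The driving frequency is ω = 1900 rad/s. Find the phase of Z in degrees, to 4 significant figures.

X_L = ωL = 913.9 Ω
X_C = 1/(ωC) = 191.4 Ω
Net reactance X = X_L − X_C = 722.5 Ω
Z = 80.00 + j722.5 Ω
|Z| = √(80.00² + 722.5²) = 726.9 Ω
∠Z = arctan(722.5/80.00) = 83.68°

83.68°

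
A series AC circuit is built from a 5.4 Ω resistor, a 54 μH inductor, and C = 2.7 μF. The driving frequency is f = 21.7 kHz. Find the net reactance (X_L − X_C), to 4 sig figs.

4.646 Ω

ω = 2πf = 136300 rad/s
X_L = ωL = 7.363 Ω
X_C = 1/(ωC) = 2.716 Ω
X = 7.363 − 2.716 = 4.646 Ω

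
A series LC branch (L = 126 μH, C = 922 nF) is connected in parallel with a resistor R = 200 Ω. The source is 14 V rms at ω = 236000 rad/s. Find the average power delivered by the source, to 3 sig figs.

X_L = ωL = 29.7 Ω
X_C = 1/(ωC) = 4.60 Ω
Branch 1: Z₁ = R = 200 Ω
Branch 2 (series LC): Z₂ = j(X_L − X_C) = j25.1 Ω
Parallel: Z = Z₁Z₂/(Z₁+Z₂), |Z| = 24.9 Ω, ∠Z = 82.8°
I = V/|Z| = 561 mA
P = VI cos φ = 14 × 0.561 × cos(82.8°) = 980 mW

980 mW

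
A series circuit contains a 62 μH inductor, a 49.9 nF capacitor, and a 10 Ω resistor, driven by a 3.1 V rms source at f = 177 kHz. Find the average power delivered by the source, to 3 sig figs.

35.7 mW

ω = 2πf = 1.112e+06 rad/s
X_L = ωL = 69.0 Ω
X_C = 1/(ωC) = 18.0 Ω
Net reactance X = X_L − X_C = 50.9 Ω
Z = 10.0 + j50.9 Ω
|Z| = √(10.0² + 50.9²) = 51.9 Ω
∠Z = arctan(50.9/10.0) = 78.9°
I = V/|Z| = 59.7 mA
P = VI cos φ = 3.1 × 0.0597 × cos(78.9°) = 35.7 mW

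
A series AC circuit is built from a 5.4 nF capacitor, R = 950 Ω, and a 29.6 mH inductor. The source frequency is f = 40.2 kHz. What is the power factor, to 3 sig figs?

ω = 2πf = 252600 rad/s
X_L = ωL = 7480 Ω
X_C = 1/(ωC) = 733 Ω
Net reactance X = X_L − X_C = 6740 Ω
Z = 950 + j6740 Ω
|Z| = √(950² + 6740²) = 6810 Ω
∠Z = arctan(6740/950) = 82.0°
cos φ = cos(82.0°) = 0.140

0.140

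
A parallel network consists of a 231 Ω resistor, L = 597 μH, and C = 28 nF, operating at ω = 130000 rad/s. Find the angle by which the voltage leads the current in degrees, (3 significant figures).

64.9°

X_L = ωL = 77.6 Ω
X_C = 1/(ωC) = 275 Ω
Parallel: admittances add. Y = 1/R + 1/(jωL) + jωC
Y = (0.00433 − j0.00924) S
|Y| = 0.0102 S → |Z| = 1/|Y| = 98.0 Ω, ∠Z = −∠Y = 64.9°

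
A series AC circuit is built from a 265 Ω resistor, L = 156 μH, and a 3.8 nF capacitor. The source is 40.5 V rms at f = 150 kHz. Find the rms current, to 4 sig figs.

ω = 2πf = 942500 rad/s
X_L = ωL = 147.0 Ω
X_C = 1/(ωC) = 279.2 Ω
Net reactance X = X_L − X_C = -132.2 Ω
Z = 265.0 − j132.2 Ω
|Z| = √(265.0² + 132.2²) = 296.1 Ω
I = V/|Z| = 40.5/296.1 = 136.8 mA

136.8 mA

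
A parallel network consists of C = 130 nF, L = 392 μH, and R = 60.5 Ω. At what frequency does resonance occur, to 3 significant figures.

ω₀ = 1/√(LC) = 1/√(0.000392 × 1.3e-07) = 140100 rad/s
f₀ = ω₀/(2π) = 22.3 kHz

22.3 kHz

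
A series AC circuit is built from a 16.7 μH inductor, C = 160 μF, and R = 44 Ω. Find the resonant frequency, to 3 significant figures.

3.08 kHz

ω₀ = 1/√(LC) = 1/√(1.67e-05 × 0.00016) = 19350 rad/s
f₀ = ω₀/(2π) = 3.08 kHz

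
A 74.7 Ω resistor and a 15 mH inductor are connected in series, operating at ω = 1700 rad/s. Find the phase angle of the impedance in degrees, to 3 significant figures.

18.8°

X_L = ωL = 25.5 Ω
Z = 74.7 + j25.5 Ω
|Z| = √(74.7² + 25.5²) = 78.9 Ω
∠Z = arctan(25.5/74.7) = 18.8°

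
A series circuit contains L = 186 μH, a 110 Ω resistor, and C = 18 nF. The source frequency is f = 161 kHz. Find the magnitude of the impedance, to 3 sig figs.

173 Ω

ω = 2πf = 1.012e+06 rad/s
X_L = ωL = 188 Ω
X_C = 1/(ωC) = 54.9 Ω
Net reactance X = X_L − X_C = 133 Ω
Z = 110 + j133 Ω
|Z| = √(110² + 133²) = 173 Ω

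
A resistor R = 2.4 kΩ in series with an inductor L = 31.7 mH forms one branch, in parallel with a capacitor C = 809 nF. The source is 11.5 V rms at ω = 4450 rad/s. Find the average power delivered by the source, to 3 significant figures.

54.9 mW

X_L = ωL = 141 Ω
X_C = 1/(ωC) = 278 Ω
Branch 1 (R+jX_L): Z₁ = 2400 + j141 Ω, |Z₁| = 2400 Ω
Branch 2 (−jX_C): Z₂ = −j278 Ω
Parallel: Z = Z₁Z₂/(Z₁+Z₂), |Z| = 278 Ω, ∠Z = -83.4°
I = V/|Z| = 41.4 mA
P = VI cos φ = 11.5 × 0.0414 × cos(-83.4°) = 54.9 mW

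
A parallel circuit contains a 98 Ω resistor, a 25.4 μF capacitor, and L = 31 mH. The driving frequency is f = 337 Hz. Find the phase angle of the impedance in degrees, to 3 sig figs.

ω = 2πf = 2117 rad/s
X_L = ωL = 65.6 Ω
X_C = 1/(ωC) = 18.6 Ω
Parallel: admittances add. Y = 1/R + 1/(jωL) + jωC
Y = (0.0102 + j0.0385) S
|Y| = 0.0399 S → |Z| = 1/|Y| = 25.1 Ω, ∠Z = −∠Y = -75.2°

-75.2°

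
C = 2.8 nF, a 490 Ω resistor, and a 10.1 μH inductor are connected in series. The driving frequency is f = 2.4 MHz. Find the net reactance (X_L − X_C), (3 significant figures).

ω = 2πf = 1.508e+07 rad/s
X_L = ωL = 152 Ω
X_C = 1/(ωC) = 23.7 Ω
X = 152 − 23.7 = 129 Ω

129 Ω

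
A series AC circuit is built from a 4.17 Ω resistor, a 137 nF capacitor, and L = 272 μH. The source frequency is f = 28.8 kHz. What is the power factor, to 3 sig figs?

0.425

ω = 2πf = 181000 rad/s
X_L = ωL = 49.2 Ω
X_C = 1/(ωC) = 40.3 Ω
Net reactance X = X_L − X_C = 8.88 Ω
Z = 4.17 + j8.88 Ω
|Z| = √(4.17² + 8.88²) = 9.81 Ω
∠Z = arctan(8.88/4.17) = 64.9°
cos φ = cos(64.9°) = 0.425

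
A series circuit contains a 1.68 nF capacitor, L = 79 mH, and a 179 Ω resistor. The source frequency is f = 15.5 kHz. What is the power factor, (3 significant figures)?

0.112

ω = 2πf = 97390 rad/s
X_L = ωL = 7690 Ω
X_C = 1/(ωC) = 6110 Ω
Net reactance X = X_L − X_C = 1580 Ω
Z = 179 + j1580 Ω
|Z| = √(179² + 1580²) = 1590 Ω
∠Z = arctan(1580/179) = 83.5°
cos φ = cos(83.5°) = 0.112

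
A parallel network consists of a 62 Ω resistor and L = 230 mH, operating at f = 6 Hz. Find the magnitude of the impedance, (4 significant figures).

8.587 Ω

ω = 2πf = 37.70 rad/s
X_L = ωL = 8.671 Ω
Parallel: admittances add. Y = 1/R + 1/(jωL)
Y = (0.01613 − j0.1153) S
|Y| = 0.1165 S → |Z| = 1/|Y| = 8.587 Ω, ∠Z = −∠Y = 82.04°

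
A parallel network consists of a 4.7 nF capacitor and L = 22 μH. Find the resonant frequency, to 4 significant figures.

494.9 kHz

ω₀ = 1/√(LC) = 1/√(2.2e-05 × 4.7e-09) = 3.11e+06 rad/s
f₀ = ω₀/(2π) = 494.9 kHz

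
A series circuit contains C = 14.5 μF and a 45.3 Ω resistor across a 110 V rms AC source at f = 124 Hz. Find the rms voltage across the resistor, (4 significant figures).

50.11 V

ω = 2πf = 779.1 rad/s
X_C = 1/(ωC) = 88.52 Ω
Z = 45.30 − j88.52 Ω
|Z| = √(45.30² + 88.52²) = 99.44 Ω
I = V/|Z| = 1.106 A
V_R = I·|Z_R| = 1.106 × 45.30 = 50.11 V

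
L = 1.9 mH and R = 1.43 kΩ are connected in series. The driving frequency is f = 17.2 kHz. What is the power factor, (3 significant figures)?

ω = 2πf = 108100 rad/s
X_L = ωL = 205 Ω
Z = 1430 + j205 Ω
|Z| = √(1430² + 205²) = 1440 Ω
∠Z = arctan(205/1430) = 8.17°
cos φ = cos(8.17°) = 0.990

0.990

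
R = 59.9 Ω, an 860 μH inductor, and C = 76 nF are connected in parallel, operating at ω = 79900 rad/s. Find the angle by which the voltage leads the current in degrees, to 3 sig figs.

26.9°

X_L = ωL = 68.7 Ω
X_C = 1/(ωC) = 165 Ω
Parallel: admittances add. Y = 1/R + 1/(jωL) + jωC
Y = (0.0167 − j0.00848) S
|Y| = 0.0187 S → |Z| = 1/|Y| = 53.4 Ω, ∠Z = −∠Y = 26.9°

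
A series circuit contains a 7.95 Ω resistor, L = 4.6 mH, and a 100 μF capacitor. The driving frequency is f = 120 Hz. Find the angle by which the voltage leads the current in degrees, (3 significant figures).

ω = 2πf = 754.0 rad/s
X_L = ωL = 3.47 Ω
X_C = 1/(ωC) = 13.3 Ω
Net reactance X = X_L − X_C = -9.79 Ω
Z = 7.95 − j9.79 Ω
|Z| = √(7.95² + 9.79²) = 12.6 Ω
∠Z = arctan(-9.79/7.95) = -50.9°

-50.9°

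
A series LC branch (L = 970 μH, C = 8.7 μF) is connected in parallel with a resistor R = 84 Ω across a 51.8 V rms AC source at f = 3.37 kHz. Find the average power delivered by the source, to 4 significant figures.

31.94 W

ω = 2πf = 21170 rad/s
X_L = ωL = 20.54 Ω
X_C = 1/(ωC) = 5.428 Ω
Branch 1: Z₁ = R = 84.00 Ω
Branch 2 (series LC): Z₂ = j(X_L − X_C) = j15.11 Ω
Parallel: Z = Z₁Z₂/(Z₁+Z₂), |Z| = 14.87 Ω, ∠Z = 79.80°
I = V/|Z| = 3.483 A
P = VI cos φ = 51.8 × 3.483 × cos(79.80°) = 31.94 W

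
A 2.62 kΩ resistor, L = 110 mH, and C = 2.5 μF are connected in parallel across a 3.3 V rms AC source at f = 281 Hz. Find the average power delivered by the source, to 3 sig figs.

4.16 mW

ω = 2πf = 1766 rad/s
X_L = ωL = 194 Ω
X_C = 1/(ωC) = 227 Ω
Parallel: admittances add. Y = 1/R + 1/(jωL) + jωC
Y = (0.000382 − j0.000735) S
|Y| = 0.000828 S → |Z| = 1/|Y| = 1210 Ω, ∠Z = −∠Y = 62.6°
I = V/|Z| = 2.73 mA
P = VI cos φ = 3.3 × 0.00273 × cos(62.6°) = 4.16 mW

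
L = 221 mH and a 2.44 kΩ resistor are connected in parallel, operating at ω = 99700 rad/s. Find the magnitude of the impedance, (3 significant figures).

2430 Ω

X_L = ωL = 22000 Ω
Parallel: admittances add. Y = 1/R + 1/(jωL)
Y = (0.000410 − j4.54e-05) S
|Y| = 0.000412 S → |Z| = 1/|Y| = 2430 Ω, ∠Z = −∠Y = 6.32°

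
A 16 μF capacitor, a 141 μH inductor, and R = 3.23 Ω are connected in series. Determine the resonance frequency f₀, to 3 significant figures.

3.35 kHz

ω₀ = 1/√(LC) = 1/√(0.000141 × 1.6e-05) = 21050 rad/s
f₀ = ω₀/(2π) = 3.35 kHz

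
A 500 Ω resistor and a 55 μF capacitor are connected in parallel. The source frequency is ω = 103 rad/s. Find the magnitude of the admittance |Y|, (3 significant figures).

6.01 mS

X_C = 1/(ωC) = 177 Ω
Parallel: admittances add. Y = 1/R + jωC
Y = (0.00200 + j0.00566) S
|Y| = 0.00601 S → |Z| = 1/|Y| = 166 Ω, ∠Z = −∠Y = -70.6°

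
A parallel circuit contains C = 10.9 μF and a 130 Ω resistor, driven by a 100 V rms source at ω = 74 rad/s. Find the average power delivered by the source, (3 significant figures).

X_C = 1/(ωC) = 1240 Ω
Parallel: admittances add. Y = 1/R + jωC
Y = (0.00769 + j0.000807) S
|Y| = 0.00773 S → |Z| = 1/|Y| = 129 Ω, ∠Z = −∠Y = -5.99°
I = V/|Z| = 773 mA
P = VI cos φ = 100 × 0.773 × cos(-5.99°) = 76.9 W

76.9 W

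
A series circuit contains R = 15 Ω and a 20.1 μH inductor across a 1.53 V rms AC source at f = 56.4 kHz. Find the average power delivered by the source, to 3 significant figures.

127 mW

ω = 2πf = 354400 rad/s
X_L = ωL = 7.12 Ω
Z = 15.0 + j7.12 Ω
|Z| = √(15.0² + 7.12²) = 16.6 Ω
∠Z = arctan(7.12/15.0) = 25.4°
I = V/|Z| = 92.1 mA
P = VI cos φ = 1.53 × 0.0921 × cos(25.4°) = 127 mW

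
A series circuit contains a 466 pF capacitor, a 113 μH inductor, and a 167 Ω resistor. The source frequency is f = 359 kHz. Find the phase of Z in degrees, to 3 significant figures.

-76.5°

ω = 2πf = 2.256e+06 rad/s
X_L = ωL = 255 Ω
X_C = 1/(ωC) = 951 Ω
Net reactance X = X_L − X_C = -696 Ω
Z = 167 − j696 Ω
|Z| = √(167² + 696²) = 716 Ω
∠Z = arctan(-696/167) = -76.5°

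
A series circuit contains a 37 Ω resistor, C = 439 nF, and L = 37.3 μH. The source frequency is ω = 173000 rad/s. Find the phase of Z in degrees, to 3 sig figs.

X_L = ωL = 6.45 Ω
X_C = 1/(ωC) = 13.2 Ω
Net reactance X = X_L − X_C = -6.71 Ω
Z = 37.0 − j6.71 Ω
|Z| = √(37.0² + 6.71²) = 37.6 Ω
∠Z = arctan(-6.71/37.0) = -10.3°

-10.3°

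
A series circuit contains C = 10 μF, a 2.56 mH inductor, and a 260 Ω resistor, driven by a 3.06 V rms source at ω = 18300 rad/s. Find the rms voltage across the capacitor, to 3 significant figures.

0.0635 V

X_L = ωL = 46.8 Ω
X_C = 1/(ωC) = 5.46 Ω
Net reactance X = X_L − X_C = 41.4 Ω
Z = 260 + j41.4 Ω
|Z| = √(260² + 41.4²) = 263 Ω
I = V/|Z| = 11.6 mA
V_C = I·|Z_C| = 0.0116 × 5.46 = 0.0635 V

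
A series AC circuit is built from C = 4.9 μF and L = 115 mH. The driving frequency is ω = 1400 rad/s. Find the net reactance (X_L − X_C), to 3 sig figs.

15.2 Ω

X_L = ωL = 161 Ω
X_C = 1/(ωC) = 146 Ω
X = 161 − 146 = 15.2 Ω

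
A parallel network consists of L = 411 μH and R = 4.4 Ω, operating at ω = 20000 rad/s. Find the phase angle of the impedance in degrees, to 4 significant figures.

28.16°

X_L = ωL = 8.220 Ω
Parallel: admittances add. Y = 1/R + 1/(jωL)
Y = (0.2273 − j0.1217) S
|Y| = 0.2578 S → |Z| = 1/|Y| = 3.879 Ω, ∠Z = −∠Y = 28.16°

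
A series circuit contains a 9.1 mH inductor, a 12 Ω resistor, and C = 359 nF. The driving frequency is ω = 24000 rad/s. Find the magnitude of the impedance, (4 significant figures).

103.0 Ω

X_L = ωL = 218.4 Ω
X_C = 1/(ωC) = 116.1 Ω
Net reactance X = X_L − X_C = 102.3 Ω
Z = 12.00 + j102.3 Ω
|Z| = √(12.00² + 102.3²) = 103.0 Ω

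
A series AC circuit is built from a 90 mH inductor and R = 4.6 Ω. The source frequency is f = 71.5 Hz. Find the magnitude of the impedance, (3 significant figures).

ω = 2πf = 449.2 rad/s
X_L = ωL = 40.4 Ω
Z = 4.60 + j40.4 Ω
|Z| = √(4.60² + 40.4²) = 40.7 Ω

40.7 Ω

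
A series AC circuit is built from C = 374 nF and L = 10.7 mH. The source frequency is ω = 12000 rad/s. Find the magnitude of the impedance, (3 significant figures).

X_L = ωL = 128 Ω
X_C = 1/(ωC) = 223 Ω
Net reactance X = X_L − X_C = -94.4 Ω
Z = − j94.4 Ω
|Z| = √(0² + 94.4²) = 94.4 Ω

94.4 Ω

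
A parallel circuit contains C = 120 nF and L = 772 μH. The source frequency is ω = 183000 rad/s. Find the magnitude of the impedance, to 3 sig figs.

67.2 Ω

X_L = ωL = 141 Ω
X_C = 1/(ωC) = 45.5 Ω
Parallel: admittances add. Y = 1/(jωL) + jωC
Y = (0 + j0.0149) S
|Y| = 0.0149 S → |Z| = 1/|Y| = 67.2 Ω, ∠Z = −∠Y = -90.0°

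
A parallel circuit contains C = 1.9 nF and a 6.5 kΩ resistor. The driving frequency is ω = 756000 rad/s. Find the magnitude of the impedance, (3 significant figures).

X_C = 1/(ωC) = 696 Ω
Parallel: admittances add. Y = 1/R + jωC
Y = (0.000154 + j0.00144) S
|Y| = 0.00144 S → |Z| = 1/|Y| = 692 Ω, ∠Z = −∠Y = -83.9°

692 Ω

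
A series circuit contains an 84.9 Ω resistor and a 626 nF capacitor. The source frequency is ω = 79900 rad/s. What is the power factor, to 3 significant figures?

X_C = 1/(ωC) = 20.0 Ω
Z = 84.9 − j20.0 Ω
|Z| = √(84.9² + 20.0²) = 87.2 Ω
∠Z = arctan(-20.0/84.9) = -13.3°
cos φ = cos(-13.3°) = 0.973

0.973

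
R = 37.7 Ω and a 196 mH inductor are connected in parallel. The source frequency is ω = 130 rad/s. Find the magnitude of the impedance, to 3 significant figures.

21.1 Ω

X_L = ωL = 25.5 Ω
Parallel: admittances add. Y = 1/R + 1/(jωL)
Y = (0.0265 − j0.0392) S
|Y| = 0.0474 S → |Z| = 1/|Y| = 21.1 Ω, ∠Z = −∠Y = 55.9°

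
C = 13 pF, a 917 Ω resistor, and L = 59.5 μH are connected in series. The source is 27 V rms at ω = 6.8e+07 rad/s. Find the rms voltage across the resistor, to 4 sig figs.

X_L = ωL = 4046 Ω
X_C = 1/(ωC) = 1131 Ω
Net reactance X = X_L − X_C = 2915 Ω
Z = 917.0 + j2915 Ω
|Z| = √(917.0² + 2915²) = 3056 Ω
I = V/|Z| = 8.836 mA
V_R = I·|Z_R| = 0.008836 × 917.0 = 8.103 V

8.103 V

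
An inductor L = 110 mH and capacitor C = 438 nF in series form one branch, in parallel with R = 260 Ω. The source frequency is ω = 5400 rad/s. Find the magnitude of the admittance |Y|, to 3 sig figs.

X_L = ωL = 594 Ω
X_C = 1/(ωC) = 423 Ω
Branch 1: Z₁ = R = 260 Ω
Branch 2 (series LC): Z₂ = j(X_L − X_C) = j171 Ω
Parallel: Z = Z₁Z₂/(Z₁+Z₂), |Z| = 143 Ω, ∠Z = 56.6°
|Y| = 1/|Z| = 6.99 mS

6.99 mS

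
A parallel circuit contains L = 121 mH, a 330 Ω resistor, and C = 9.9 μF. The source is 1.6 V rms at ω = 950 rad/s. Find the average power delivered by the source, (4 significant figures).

7.758 mW

X_L = ωL = 115.0 Ω
X_C = 1/(ωC) = 106.3 Ω
Parallel: admittances add. Y = 1/R + 1/(jωL) + jωC
Y = (0.003030 + j0.0007056) S
|Y| = 0.003111 S → |Z| = 1/|Y| = 321.4 Ω, ∠Z = −∠Y = -13.11°
I = V/|Z| = 4.978 mA
P = VI cos φ = 1.6 × 0.004978 × cos(-13.11°) = 7.758 mW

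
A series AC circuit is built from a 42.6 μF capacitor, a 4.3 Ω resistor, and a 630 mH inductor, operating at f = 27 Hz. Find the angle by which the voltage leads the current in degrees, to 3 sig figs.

ω = 2πf = 169.6 rad/s
X_L = ωL = 107 Ω
X_C = 1/(ωC) = 138 Ω
Net reactance X = X_L − X_C = -31.5 Ω
Z = 4.30 − j31.5 Ω
|Z| = √(4.30² + 31.5²) = 31.8 Ω
∠Z = arctan(-31.5/4.30) = -82.2°

-82.2°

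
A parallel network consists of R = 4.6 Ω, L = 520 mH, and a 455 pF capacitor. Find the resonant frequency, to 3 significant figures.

ω₀ = 1/√(LC) = 1/√(0.52 × 4.55e-10) = 65010 rad/s
f₀ = ω₀/(2π) = 10.3 kHz

10.3 kHz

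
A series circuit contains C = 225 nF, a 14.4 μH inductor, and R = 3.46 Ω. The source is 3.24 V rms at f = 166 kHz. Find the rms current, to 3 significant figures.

287 mA

ω = 2πf = 1.043e+06 rad/s
X_L = ωL = 15.0 Ω
X_C = 1/(ωC) = 4.26 Ω
Net reactance X = X_L − X_C = 10.8 Ω
Z = 3.46 + j10.8 Ω
|Z| = √(3.46² + 10.8²) = 11.3 Ω
I = V/|Z| = 3.24/11.3 = 287 mA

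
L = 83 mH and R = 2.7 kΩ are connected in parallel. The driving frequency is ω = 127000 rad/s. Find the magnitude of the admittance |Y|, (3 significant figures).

382 μS

X_L = ωL = 10500 Ω
Parallel: admittances add. Y = 1/R + 1/(jωL)
Y = (0.000370 − j9.49e-05) S
|Y| = 0.000382 S → |Z| = 1/|Y| = 2620 Ω, ∠Z = −∠Y = 14.4°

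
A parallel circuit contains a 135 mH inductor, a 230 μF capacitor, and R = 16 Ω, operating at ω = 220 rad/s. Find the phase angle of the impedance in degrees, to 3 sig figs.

X_L = ωL = 29.7 Ω
X_C = 1/(ωC) = 19.8 Ω
Parallel: admittances add. Y = 1/R + 1/(jωL) + jωC
Y = (0.0625 + j0.0169) S
|Y| = 0.0648 S → |Z| = 1/|Y| = 15.4 Ω, ∠Z = −∠Y = -15.2°

-15.2°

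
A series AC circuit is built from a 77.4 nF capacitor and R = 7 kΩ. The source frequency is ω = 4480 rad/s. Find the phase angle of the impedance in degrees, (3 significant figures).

-22.4°

X_C = 1/(ωC) = 2880 Ω
Z = 7000 − j2880 Ω
|Z| = √(7000² + 2880²) = 7570 Ω
∠Z = arctan(-2880/7000) = -22.4°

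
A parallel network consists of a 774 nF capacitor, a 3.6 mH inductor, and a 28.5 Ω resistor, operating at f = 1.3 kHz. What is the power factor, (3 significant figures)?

0.785

ω = 2πf = 8168 rad/s
X_L = ωL = 29.4 Ω
X_C = 1/(ωC) = 158 Ω
Parallel: admittances add. Y = 1/R + 1/(jωL) + jωC
Y = (0.0351 − j0.0277) S
|Y| = 0.0447 S → |Z| = 1/|Y| = 22.4 Ω, ∠Z = −∠Y = 38.3°
cos φ = cos(38.3°) = 0.785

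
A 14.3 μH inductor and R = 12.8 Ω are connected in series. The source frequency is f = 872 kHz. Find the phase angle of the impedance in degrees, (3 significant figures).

80.7°

ω = 2πf = 5.479e+06 rad/s
X_L = ωL = 78.3 Ω
Z = 12.8 + j78.3 Ω
|Z| = √(12.8² + 78.3²) = 79.4 Ω
∠Z = arctan(78.3/12.8) = 80.7°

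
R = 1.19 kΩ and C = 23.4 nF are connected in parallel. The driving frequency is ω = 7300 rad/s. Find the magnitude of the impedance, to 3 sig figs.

X_C = 1/(ωC) = 5850 Ω
Parallel: admittances add. Y = 1/R + jωC
Y = (0.000840 + j0.000171) S
|Y| = 0.000858 S → |Z| = 1/|Y| = 1170 Ω, ∠Z = −∠Y = -11.5°

1170 Ω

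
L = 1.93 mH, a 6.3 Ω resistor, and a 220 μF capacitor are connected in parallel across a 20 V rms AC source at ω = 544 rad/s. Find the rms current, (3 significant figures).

X_L = ωL = 1.05 Ω
X_C = 1/(ωC) = 8.36 Ω
Parallel: admittances add. Y = 1/R + 1/(jωL) + jωC
Y = (0.159 − j0.833) S
|Y| = 0.848 S → |Z| = 1/|Y| = 1.18 Ω, ∠Z = −∠Y = 79.2°
I = V/|Z| = 20/1.18 = 17.0 A

17.0 A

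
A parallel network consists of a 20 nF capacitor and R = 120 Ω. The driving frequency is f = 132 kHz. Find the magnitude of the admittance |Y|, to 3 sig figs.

ω = 2πf = 829400 rad/s
X_C = 1/(ωC) = 60.3 Ω
Parallel: admittances add. Y = 1/R + jωC
Y = (0.00833 + j0.0166) S
|Y| = 0.0186 S → |Z| = 1/|Y| = 53.9 Ω, ∠Z = −∠Y = -63.3°

18.6 mS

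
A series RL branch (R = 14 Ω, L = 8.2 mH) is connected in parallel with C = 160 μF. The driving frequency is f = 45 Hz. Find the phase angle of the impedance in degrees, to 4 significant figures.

-25.88°

ω = 2πf = 282.7 rad/s
X_L = ωL = 2.318 Ω
X_C = 1/(ωC) = 22.10 Ω
Branch 1 (R+jX_L): Z₁ = 14.00 + j2.318 Ω, |Z₁| = 14.19 Ω
Branch 2 (−jX_C): Z₂ = −j22.10 Ω
Parallel: Z = Z₁Z₂/(Z₁+Z₂), |Z| = 12.94 Ω, ∠Z = -25.88°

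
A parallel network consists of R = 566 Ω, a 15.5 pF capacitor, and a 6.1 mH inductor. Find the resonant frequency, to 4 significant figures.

517.6 kHz

ω₀ = 1/√(LC) = 1/√(0.0061 × 1.55e-11) = 3.252e+06 rad/s
f₀ = ω₀/(2π) = 517.6 kHz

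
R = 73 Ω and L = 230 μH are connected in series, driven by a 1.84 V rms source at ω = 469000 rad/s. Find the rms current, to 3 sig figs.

14.1 mA

X_L = ωL = 108 Ω
Z = 73.0 + j108 Ω
|Z| = √(73.0² + 108²) = 130 Ω
I = V/|Z| = 1.84/130 = 14.1 mA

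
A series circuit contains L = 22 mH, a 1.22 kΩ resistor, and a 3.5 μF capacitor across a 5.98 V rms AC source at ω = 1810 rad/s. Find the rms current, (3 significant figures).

X_L = ωL = 39.8 Ω
X_C = 1/(ωC) = 158 Ω
Net reactance X = X_L − X_C = -118 Ω
Z = 1220 − j118 Ω
|Z| = √(1220² + 118²) = 1230 Ω
I = V/|Z| = 5.98/1230 = 4.88 mA

4.88 mA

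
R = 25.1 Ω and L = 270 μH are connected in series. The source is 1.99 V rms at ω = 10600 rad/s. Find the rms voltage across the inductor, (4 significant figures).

X_L = ωL = 2.862 Ω
Z = 25.10 + j2.862 Ω
|Z| = √(25.10² + 2.862²) = 25.26 Ω
I = V/|Z| = 78.77 mA
V_L = I·|Z_L| = 0.07877 × 2.862 = 0.2254 V

0.2254 V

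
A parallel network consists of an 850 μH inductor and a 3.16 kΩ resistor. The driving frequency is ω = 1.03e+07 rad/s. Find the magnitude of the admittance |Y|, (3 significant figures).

336 μS

X_L = ωL = 8760 Ω
Parallel: admittances add. Y = 1/R + 1/(jωL)
Y = (0.000316 − j0.000114) S
|Y| = 0.000336 S → |Z| = 1/|Y| = 2970 Ω, ∠Z = −∠Y = 19.8°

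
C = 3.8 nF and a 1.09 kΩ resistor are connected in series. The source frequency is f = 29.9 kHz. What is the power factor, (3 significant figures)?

ω = 2πf = 187900 rad/s
X_C = 1/(ωC) = 1400 Ω
Z = 1090 − j1400 Ω
|Z| = √(1090² + 1400²) = 1770 Ω
∠Z = arctan(-1400/1090) = -52.1°
cos φ = cos(-52.1°) = 0.614

0.614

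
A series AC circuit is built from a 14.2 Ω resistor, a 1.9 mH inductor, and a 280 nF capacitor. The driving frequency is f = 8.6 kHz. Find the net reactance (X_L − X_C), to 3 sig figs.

36.6 Ω

ω = 2πf = 54040 rad/s
X_L = ωL = 103 Ω
X_C = 1/(ωC) = 66.1 Ω
X = 103 − 66.1 = 36.6 Ω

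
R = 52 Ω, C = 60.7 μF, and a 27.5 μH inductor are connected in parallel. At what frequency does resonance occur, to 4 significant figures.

ω₀ = 1/√(LC) = 1/√(2.75e-05 × 6.07e-05) = 24480 rad/s
f₀ = ω₀/(2π) = 3.895 kHz

3.895 kHz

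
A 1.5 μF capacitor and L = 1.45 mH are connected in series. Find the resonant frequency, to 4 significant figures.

ω₀ = 1/√(LC) = 1/√(0.00145 × 1.5e-06) = 21440 rad/s
f₀ = ω₀/(2π) = 3.413 kHz

3.413 kHz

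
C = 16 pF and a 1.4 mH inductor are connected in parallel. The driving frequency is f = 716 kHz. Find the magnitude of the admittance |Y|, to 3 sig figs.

ω = 2πf = 4.499e+06 rad/s
X_L = ωL = 6300 Ω
X_C = 1/(ωC) = 13900 Ω
Parallel: admittances add. Y = 1/(jωL) + jωC
Y = (0 − j8.68e-05) S
|Y| = 8.68e-05 S → |Z| = 1/|Y| = 11500 Ω, ∠Z = −∠Y = 90.0°

86.8 μS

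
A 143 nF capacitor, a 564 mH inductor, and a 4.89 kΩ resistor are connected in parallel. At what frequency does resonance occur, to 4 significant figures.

ω₀ = 1/√(LC) = 1/√(0.564 × 1.43e-07) = 3521 rad/s
f₀ = ω₀/(2π) = 560.4 Hz

560.4 Hz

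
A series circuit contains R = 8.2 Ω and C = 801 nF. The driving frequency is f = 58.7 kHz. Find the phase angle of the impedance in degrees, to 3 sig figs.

-22.4°

ω = 2πf = 368800 rad/s
X_C = 1/(ωC) = 3.38 Ω
Z = 8.20 − j3.38 Ω
|Z| = √(8.20² + 3.38²) = 8.87 Ω
∠Z = arctan(-3.38/8.20) = -22.4°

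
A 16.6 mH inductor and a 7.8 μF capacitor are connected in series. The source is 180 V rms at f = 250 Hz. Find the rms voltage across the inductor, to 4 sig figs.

ω = 2πf = 1571 rad/s
X_L = ωL = 26.08 Ω
X_C = 1/(ωC) = 81.62 Ω
Net reactance X = X_L − X_C = -55.54 Ω
Z = − j55.54 Ω
|Z| = √(0² + 55.54²) = 55.54 Ω
I = V/|Z| = 3.241 A
V_L = I·|Z_L| = 3.241 × 26.08 = 84.50 V

84.50 V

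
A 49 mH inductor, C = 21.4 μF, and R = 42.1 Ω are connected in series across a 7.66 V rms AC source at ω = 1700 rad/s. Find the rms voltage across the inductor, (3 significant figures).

9.13 V

X_L = ωL = 83.3 Ω
X_C = 1/(ωC) = 27.5 Ω
Net reactance X = X_L − X_C = 55.8 Ω
Z = 42.1 + j55.8 Ω
|Z| = √(42.1² + 55.8²) = 69.9 Ω
I = V/|Z| = 110 mA
V_L = I·|Z_L| = 0.110 × 83.3 = 9.13 V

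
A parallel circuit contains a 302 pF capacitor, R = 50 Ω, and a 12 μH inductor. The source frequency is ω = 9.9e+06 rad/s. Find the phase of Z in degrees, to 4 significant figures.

X_L = ωL = 118.8 Ω
X_C = 1/(ωC) = 334.5 Ω
Parallel: admittances add. Y = 1/R + 1/(jωL) + jωC
Y = (0.02000 − j0.005428) S
|Y| = 0.02072 S → |Z| = 1/|Y| = 48.25 Ω, ∠Z = −∠Y = 15.18°

15.18°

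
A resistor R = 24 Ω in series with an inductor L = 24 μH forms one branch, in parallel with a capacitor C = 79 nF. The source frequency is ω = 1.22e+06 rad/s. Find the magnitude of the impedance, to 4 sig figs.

X_L = ωL = 29.28 Ω
X_C = 1/(ωC) = 10.38 Ω
Branch 1 (R+jX_L): Z₁ = 24.00 + j29.28 Ω, |Z₁| = 37.86 Ω
Branch 2 (−jX_C): Z₂ = −j10.38 Ω
Parallel: Z = Z₁Z₂/(Z₁+Z₂), |Z| = 12.86 Ω, ∠Z = -77.57°

12.86 Ω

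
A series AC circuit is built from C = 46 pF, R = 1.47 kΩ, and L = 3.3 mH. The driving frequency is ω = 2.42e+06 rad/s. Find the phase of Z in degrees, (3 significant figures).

-34.1°

X_L = ωL = 7990 Ω
X_C = 1/(ωC) = 8980 Ω
Net reactance X = X_L − X_C = -997 Ω
Z = 1470 − j997 Ω
|Z| = √(1470² + 997²) = 1780 Ω
∠Z = arctan(-997/1470) = -34.1°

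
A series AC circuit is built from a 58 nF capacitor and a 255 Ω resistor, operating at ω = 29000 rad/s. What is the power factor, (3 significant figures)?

0.394

X_C = 1/(ωC) = 595 Ω
Z = 255 − j595 Ω
|Z| = √(255² + 595²) = 647 Ω
∠Z = arctan(-595/255) = -66.8°
cos φ = cos(-66.8°) = 0.394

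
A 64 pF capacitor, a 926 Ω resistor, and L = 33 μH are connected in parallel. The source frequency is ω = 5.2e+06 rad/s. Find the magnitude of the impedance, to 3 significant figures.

179 Ω

X_L = ωL = 172 Ω
X_C = 1/(ωC) = 3000 Ω
Parallel: admittances add. Y = 1/R + 1/(jωL) + jωC
Y = (0.00108 − j0.00549) S
|Y| = 0.00560 S → |Z| = 1/|Y| = 179 Ω, ∠Z = −∠Y = 78.9°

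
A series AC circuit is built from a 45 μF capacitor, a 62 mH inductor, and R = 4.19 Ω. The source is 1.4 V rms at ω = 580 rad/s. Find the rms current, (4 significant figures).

X_L = ωL = 35.96 Ω
X_C = 1/(ωC) = 38.31 Ω
Net reactance X = X_L − X_C = -2.354 Ω
Z = 4.190 − j2.354 Ω
|Z| = √(4.190² + 2.354²) = 4.806 Ω
I = V/|Z| = 1.4/4.806 = 291.3 mA

291.3 mA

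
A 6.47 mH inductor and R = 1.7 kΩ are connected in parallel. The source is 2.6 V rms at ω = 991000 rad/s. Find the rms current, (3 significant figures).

X_L = ωL = 6410 Ω
Parallel: admittances add. Y = 1/R + 1/(jωL)
Y = (0.000588 − j0.000156) S
|Y| = 0.000609 S → |Z| = 1/|Y| = 1640 Ω, ∠Z = −∠Y = 14.8°
I = V/|Z| = 2.6/1640 = 1.58 mA

1.58 mA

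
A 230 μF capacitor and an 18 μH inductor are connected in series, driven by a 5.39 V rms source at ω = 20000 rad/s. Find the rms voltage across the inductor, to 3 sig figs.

X_L = ωL = 0.360 Ω
X_C = 1/(ωC) = 0.217 Ω
Net reactance X = X_L − X_C = 0.143 Ω
Z = j0.143 Ω
|Z| = √(0² + 0.143²) = 0.143 Ω
I = V/|Z| = 37.8 A
V_L = I·|Z_L| = 37.8 × 0.360 = 13.6 V

13.6 V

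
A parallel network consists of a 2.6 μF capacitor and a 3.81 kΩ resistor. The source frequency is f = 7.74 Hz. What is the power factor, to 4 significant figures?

ω = 2πf = 48.63 rad/s
X_C = 1/(ωC) = 7909 Ω
Parallel: admittances add. Y = 1/R + jωC
Y = (0.0002625 + j0.0001264) S
|Y| = 0.0002913 S → |Z| = 1/|Y| = 3432 Ω, ∠Z = −∠Y = -25.72°
cos φ = cos(-25.72°) = 0.9009

0.9009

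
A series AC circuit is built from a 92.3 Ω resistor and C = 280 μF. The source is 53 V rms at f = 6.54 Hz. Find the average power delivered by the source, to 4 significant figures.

ω = 2πf = 41.09 rad/s
X_C = 1/(ωC) = 86.91 Ω
Z = 92.30 − j86.91 Ω
|Z| = √(92.30² + 86.91²) = 126.8 Ω
∠Z = arctan(-86.91/92.30) = -43.28°
I = V/|Z| = 418.0 mA
P = VI cos φ = 53 × 0.4180 × cos(-43.28°) = 16.13 W

16.13 W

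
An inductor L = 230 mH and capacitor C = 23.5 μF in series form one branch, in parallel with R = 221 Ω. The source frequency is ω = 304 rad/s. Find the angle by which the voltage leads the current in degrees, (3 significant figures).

-72.4°

X_L = ωL = 69.9 Ω
X_C = 1/(ωC) = 140 Ω
Branch 1: Z₁ = R = 221 Ω
Branch 2 (series LC): Z₂ = j(X_L − X_C) = −j70.1 Ω
Parallel: Z = Z₁Z₂/(Z₁+Z₂), |Z| = 66.8 Ω, ∠Z = -72.4°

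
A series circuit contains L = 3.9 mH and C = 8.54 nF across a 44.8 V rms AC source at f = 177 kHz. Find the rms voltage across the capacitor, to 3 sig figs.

ω = 2πf = 1.112e+06 rad/s
X_L = ωL = 4340 Ω
X_C = 1/(ωC) = 105 Ω
Net reactance X = X_L − X_C = 4230 Ω
Z = j4230 Ω
|Z| = √(0² + 4230²) = 4230 Ω
I = V/|Z| = 10.6 mA
V_C = I·|Z_C| = 0.0106 × 105 = 1.11 V

1.11 V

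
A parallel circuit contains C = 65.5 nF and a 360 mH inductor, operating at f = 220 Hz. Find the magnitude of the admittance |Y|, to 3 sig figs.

1.92 mS

ω = 2πf = 1382 rad/s
X_L = ωL = 498 Ω
X_C = 1/(ωC) = 11000 Ω
Parallel: admittances add. Y = 1/(jωL) + jωC
Y = (0 − j0.00192) S
|Y| = 0.00192 S → |Z| = 1/|Y| = 521 Ω, ∠Z = −∠Y = 90.0°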